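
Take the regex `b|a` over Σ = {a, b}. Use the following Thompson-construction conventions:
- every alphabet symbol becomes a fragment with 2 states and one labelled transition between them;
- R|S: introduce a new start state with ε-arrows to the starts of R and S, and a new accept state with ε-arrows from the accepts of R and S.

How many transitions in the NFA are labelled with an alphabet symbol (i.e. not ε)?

Per subexpression:
Each of the 2 symbol leaves contributes exactly 1 symbol transition.
  b|a : 2 symbol transitions

2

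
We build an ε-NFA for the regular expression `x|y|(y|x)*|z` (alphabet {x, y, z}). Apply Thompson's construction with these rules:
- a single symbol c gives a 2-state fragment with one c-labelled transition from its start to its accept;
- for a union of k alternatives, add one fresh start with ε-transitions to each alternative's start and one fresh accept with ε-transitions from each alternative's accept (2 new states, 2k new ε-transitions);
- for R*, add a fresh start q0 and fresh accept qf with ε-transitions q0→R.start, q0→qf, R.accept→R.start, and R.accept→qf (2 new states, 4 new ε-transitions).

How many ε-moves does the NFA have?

Bottom-up over the parse tree:
Each of the 5 symbol leaves contributes 0 ε-transitions.
  y|x — 4 ε-transitions
  (y|x)* — 8 ε-transitions
  x|y|(y|x)*|z — 16 ε-transitions

16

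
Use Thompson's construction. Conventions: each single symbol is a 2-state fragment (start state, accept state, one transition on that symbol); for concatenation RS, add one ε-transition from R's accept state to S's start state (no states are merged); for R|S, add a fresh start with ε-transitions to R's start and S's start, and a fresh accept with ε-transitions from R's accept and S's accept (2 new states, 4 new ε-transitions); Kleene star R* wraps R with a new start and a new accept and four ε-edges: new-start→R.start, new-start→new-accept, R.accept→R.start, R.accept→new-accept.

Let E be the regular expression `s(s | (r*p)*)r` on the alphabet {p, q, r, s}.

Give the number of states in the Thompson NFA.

Bottom-up over the parse tree:
Each of the 5 symbol leaves contributes a 2-state fragment.
  r* — 4 states
  r*p — 6 states
  (r*p)* — 8 states
  s | (r*p)* — 12 states
  s(s | (r*p)*)r — 16 states

16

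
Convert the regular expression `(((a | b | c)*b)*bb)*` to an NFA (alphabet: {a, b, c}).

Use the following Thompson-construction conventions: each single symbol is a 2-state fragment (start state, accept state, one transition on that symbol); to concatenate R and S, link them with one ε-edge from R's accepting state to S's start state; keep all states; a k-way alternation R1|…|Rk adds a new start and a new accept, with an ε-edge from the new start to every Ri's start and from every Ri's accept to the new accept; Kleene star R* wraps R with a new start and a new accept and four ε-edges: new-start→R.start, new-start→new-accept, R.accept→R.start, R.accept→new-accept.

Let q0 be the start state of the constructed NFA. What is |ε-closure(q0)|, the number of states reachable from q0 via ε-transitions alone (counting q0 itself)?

Work bottom-up. For each fragment F, track |ε-closure(F.start)| and whether F's accept lies in that closure (i.e. whether F accepts ε). A single-symbol fragment has closure size 1 and does not accept ε.
  a | b | c — new start ε-reaches every alternative's start; none of them accept ε, so the new accept is not reached: C = 1 + 1 + 1 + 1 = 4
  (a | b | c)* — the star's fresh start ε-reaches both the body's start and the fresh accept: C = 2 + 4 = 6
  (a | b | c)*b — the left operand accepts ε, so the closure extends into the next operand (via the concat ε-link); C = 6 + 1 = 7
  ((a | b | c)*b)* — the star's fresh start ε-reaches both the body's start and the fresh accept: C = 2 + 7 = 9
  ((a | b | c)*b)*bb — the left operand accepts ε, so the closure extends into the next operand (via the concat ε-link); C = 9 + 1 = 10
  (((a | b | c)*b)*bb)* — new start has ε-edges to the inner start and to the new accept, so C = 2 + 10 = 12

12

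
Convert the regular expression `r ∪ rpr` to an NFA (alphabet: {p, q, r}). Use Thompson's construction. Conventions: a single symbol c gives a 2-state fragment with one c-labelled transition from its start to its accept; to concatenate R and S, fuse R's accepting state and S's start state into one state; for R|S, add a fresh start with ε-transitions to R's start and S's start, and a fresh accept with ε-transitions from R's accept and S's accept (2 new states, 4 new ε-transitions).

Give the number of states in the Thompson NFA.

8

Recursing over subexpressions:
Each of the 4 symbol leaves contributes a 2-state fragment.
  rpr : 4 states
  r ∪ rpr : 8 states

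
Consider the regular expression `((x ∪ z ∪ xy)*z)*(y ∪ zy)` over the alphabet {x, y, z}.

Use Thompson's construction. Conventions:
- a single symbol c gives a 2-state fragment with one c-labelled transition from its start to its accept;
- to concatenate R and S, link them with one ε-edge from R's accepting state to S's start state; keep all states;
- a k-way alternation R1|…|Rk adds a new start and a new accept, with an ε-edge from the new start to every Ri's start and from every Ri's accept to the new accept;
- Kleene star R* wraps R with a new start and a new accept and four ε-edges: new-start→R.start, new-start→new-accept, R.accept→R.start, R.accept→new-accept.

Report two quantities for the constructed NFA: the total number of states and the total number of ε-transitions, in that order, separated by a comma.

24, 22

Bottom-up over the parse tree:
Each of the 8 symbol leaves contributes 2 states and 0 ε-transitions.
  xy → 4 states, 1 ε-transition
  x ∪ z ∪ xy → 10 states, 7 ε-transitions
  (x ∪ z ∪ xy)* → 12 states, 11 ε-transitions
  (x ∪ z ∪ xy)*z → 14 states, 12 ε-transitions
  ((x ∪ z ∪ xy)*z)* → 16 states, 16 ε-transitions
  zy → 4 states, 1 ε-transition
  y ∪ zy → 8 states, 5 ε-transitions
  ((x ∪ z ∪ xy)*z)*(y ∪ zy) → 24 states, 22 ε-transitions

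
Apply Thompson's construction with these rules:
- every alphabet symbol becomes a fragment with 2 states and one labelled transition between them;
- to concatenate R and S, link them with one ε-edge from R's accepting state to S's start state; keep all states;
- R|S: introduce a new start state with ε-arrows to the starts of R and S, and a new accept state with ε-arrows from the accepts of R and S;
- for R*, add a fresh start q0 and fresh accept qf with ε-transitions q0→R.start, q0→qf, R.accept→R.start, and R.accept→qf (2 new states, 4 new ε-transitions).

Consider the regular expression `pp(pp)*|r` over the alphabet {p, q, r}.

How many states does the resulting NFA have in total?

14

Bottom-up over the parse tree:
Each of the 5 symbol leaves contributes a 2-state fragment.
  pp = 4 states
  (pp)* = 6 states
  pp(pp)* = 10 states
  pp(pp)*|r = 14 states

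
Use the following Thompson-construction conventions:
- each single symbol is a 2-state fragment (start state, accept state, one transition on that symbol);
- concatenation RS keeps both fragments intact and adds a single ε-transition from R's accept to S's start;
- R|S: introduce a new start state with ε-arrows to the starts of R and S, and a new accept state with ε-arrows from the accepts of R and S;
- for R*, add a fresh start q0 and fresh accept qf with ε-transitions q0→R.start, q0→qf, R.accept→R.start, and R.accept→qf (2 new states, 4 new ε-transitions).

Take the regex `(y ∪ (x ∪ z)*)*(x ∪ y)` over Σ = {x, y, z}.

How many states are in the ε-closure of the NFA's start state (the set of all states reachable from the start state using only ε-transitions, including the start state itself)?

13

Work bottom-up. For each fragment F, track |ε-closure(F.start)| and whether F's accept lies in that closure (i.e. whether F accepts ε). A single-symbol fragment has closure size 1 and does not accept ε.
  x ∪ z → new start ε-reaches every alternative's start; none of them accept ε, so the new accept is not reached: |closure| = 1 + 1 + 1 = 3
  (x ∪ z)* → new start has ε-edges to the inner start and to the new accept, so |closure| = 2 + 3 = 5
  y ∪ (x ∪ z)* → |closure| = 1 (new start) + (1 + 5) + 1 (new accept, since some branch ε-reaches its own accept) = 8
  (y ∪ (x ∪ z)*)* → new start has ε-edges to the inner start and to the new accept, so |closure| = 2 + 8 = 10
  x ∪ y → |closure| = 1 + 1 + 1 = 3 (the new accept is not ε-reachable since no branch accepts ε)
  (y ∪ (x ∪ z)*)*(x ∪ y) → |closure| = 10 + 3 = 13 (closure spills across the concat boundary because the left factor accepts ε)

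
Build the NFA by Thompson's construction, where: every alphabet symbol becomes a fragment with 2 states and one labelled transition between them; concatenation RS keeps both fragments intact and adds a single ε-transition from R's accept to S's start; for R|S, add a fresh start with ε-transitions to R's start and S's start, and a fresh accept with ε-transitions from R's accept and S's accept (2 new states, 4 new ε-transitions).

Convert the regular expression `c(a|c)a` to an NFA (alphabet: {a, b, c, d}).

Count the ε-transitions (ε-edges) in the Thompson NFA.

Building bottom-up:
Each of the 4 symbol leaves contributes 0 ε-transitions.
  a|c = 4 ε-transitions
  c(a|c)a = 6 ε-transitions

6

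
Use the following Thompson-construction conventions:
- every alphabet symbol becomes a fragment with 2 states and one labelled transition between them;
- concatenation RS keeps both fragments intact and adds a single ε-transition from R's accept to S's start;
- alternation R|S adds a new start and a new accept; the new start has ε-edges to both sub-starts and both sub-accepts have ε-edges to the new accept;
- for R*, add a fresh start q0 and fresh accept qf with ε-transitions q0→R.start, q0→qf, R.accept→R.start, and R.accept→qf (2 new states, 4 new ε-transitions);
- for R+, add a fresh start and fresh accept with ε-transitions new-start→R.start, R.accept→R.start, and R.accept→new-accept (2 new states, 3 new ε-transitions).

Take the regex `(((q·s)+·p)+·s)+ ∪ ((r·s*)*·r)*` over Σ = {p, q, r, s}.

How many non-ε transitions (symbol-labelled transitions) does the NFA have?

7

By structural recursion:
Each of the 7 symbol leaves contributes exactly 1 symbol transition.
  q·s — 2 symbol transitions
  (q·s)+ — 2 symbol transitions
  (q·s)+·p — 3 symbol transitions
  ((q·s)+·p)+ — 3 symbol transitions
  ((q·s)+·p)+·s — 4 symbol transitions
  (((q·s)+·p)+·s)+ — 4 symbol transitions
  s* — 1 symbol transition
  r·s* — 2 symbol transitions
  (r·s*)* — 2 symbol transitions
  (r·s*)*·r — 3 symbol transitions
  ((r·s*)*·r)* — 3 symbol transitions
  (((q·s)+·p)+·s)+ ∪ ((r·s*)*·r)* — 7 symbol transitions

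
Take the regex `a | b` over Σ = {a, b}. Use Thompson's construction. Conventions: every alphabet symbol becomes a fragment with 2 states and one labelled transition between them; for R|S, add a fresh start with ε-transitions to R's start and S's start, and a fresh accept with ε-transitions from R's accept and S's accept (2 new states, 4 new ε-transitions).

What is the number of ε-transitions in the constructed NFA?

4

Building bottom-up:
Each of the 2 symbol leaves contributes 0 ε-transitions.
  a | b → 4 ε-transitions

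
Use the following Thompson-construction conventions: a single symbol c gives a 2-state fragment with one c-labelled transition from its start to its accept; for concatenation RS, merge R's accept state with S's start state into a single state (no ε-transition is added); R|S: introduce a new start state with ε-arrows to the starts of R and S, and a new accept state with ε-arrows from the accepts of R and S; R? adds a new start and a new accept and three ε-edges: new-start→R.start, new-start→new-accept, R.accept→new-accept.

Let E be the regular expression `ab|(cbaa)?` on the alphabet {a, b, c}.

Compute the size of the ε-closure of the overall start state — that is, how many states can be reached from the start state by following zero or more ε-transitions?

6

Work bottom-up. For each fragment F, track |ε-closure(F.start)| and whether F's accept lies in that closure (i.e. whether F accepts ε). A single-symbol fragment has closure size 1 and does not accept ε.
  ab → same as the first factor's closure: C = 1
  cbaa → same as the first factor's closure: C = 1
  (cbaa)? → new start has ε-edges to the inner start and to the new accept, so C = 2 + 1 = 3
  ab|(cbaa)? → C = 1 (new start) + (1 + 3) + 1 (new accept, since some branch ε-reaches its own accept) = 6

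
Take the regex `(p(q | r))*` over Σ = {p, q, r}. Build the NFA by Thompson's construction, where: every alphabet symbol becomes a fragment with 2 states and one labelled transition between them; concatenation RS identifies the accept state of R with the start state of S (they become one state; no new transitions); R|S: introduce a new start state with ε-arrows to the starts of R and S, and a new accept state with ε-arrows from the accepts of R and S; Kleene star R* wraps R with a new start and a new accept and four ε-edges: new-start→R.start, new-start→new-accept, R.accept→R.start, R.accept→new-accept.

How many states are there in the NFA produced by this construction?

9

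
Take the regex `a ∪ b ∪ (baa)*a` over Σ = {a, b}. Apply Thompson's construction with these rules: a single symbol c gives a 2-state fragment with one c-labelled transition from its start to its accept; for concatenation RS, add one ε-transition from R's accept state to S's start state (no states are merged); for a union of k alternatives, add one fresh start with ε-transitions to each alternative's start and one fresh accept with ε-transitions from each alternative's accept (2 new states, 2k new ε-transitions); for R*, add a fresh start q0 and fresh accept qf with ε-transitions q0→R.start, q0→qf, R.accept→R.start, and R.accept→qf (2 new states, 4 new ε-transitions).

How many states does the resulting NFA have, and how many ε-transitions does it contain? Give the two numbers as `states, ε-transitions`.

16, 13

Recursing over subexpressions:
Each of the 6 symbol leaves contributes 2 states and 0 ε-transitions.
  baa → 6 states, 2 ε-transitions
  (baa)* → 8 states, 6 ε-transitions
  (baa)*a → 10 states, 7 ε-transitions
  a ∪ b ∪ (baa)*a → 16 states, 13 ε-transitions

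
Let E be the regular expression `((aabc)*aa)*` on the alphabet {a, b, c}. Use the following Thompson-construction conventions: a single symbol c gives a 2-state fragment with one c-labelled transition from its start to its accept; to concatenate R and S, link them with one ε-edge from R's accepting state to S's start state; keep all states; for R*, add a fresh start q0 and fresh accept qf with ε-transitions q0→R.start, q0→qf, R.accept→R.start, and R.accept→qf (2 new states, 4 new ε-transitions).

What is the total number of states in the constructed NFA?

16

Recursing over subexpressions:
Each of the 6 symbol leaves contributes a 2-state fragment.
  aabc = 8 states
  (aabc)* = 10 states
  (aabc)*aa = 14 states
  ((aabc)*aa)* = 16 states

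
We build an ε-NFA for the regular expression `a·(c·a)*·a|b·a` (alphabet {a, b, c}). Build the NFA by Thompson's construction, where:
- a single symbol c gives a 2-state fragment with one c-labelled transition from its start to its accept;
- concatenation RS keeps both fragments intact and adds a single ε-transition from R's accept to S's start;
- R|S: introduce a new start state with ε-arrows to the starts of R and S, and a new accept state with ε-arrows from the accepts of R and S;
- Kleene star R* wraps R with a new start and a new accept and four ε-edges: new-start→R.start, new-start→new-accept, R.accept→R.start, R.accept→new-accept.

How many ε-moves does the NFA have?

Recursing over subexpressions:
Each of the 6 symbol leaves contributes 0 ε-transitions.
  c·a → 1 ε-transition
  (c·a)* → 5 ε-transitions
  a·(c·a)*·a → 7 ε-transitions
  b·a → 1 ε-transition
  a·(c·a)*·a|b·a → 12 ε-transitions

12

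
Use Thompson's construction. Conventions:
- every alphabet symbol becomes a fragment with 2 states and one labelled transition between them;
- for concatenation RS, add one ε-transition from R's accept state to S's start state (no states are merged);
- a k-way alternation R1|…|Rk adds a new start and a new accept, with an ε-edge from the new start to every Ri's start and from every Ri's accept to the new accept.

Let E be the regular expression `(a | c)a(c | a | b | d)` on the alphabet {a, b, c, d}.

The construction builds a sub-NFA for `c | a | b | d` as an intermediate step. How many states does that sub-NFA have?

Fragment for `c | a | b | d`:
Each of the 4 symbol leaves contributes a 2-state fragment.
  c | a | b | d = 10 states

10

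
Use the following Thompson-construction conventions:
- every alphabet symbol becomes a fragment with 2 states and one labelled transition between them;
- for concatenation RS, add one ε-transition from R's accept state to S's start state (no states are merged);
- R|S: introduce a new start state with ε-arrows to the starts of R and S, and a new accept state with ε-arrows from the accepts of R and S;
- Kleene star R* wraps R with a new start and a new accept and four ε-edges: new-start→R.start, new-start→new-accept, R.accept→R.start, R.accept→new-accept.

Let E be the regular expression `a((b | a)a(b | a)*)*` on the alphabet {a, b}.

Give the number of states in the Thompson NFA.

Bottom-up over the parse tree:
Each of the 6 symbol leaves contributes a 2-state fragment.
  b | a : 6 states
  b | a : 6 states
  (b | a)* : 8 states
  (b | a)a(b | a)* : 16 states
  ((b | a)a(b | a)*)* : 18 states
  a((b | a)a(b | a)*)* : 20 states

20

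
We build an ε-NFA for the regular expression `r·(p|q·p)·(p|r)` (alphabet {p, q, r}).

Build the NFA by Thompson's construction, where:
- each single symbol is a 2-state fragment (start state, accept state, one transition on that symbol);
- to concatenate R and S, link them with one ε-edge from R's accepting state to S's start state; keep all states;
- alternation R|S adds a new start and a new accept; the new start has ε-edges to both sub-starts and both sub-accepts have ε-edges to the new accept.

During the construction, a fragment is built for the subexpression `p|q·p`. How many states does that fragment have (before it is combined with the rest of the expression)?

8

Fragment for `p|q·p`:
Each of the 3 symbol leaves contributes a 2-state fragment.
  q·p = 4 states
  p|q·p = 8 states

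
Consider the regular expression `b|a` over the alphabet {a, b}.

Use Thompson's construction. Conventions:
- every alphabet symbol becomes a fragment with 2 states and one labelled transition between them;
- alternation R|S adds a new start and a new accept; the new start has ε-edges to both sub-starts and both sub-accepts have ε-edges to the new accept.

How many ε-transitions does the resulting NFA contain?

4

Bottom-up over the parse tree:
Each of the 2 symbol leaves contributes 0 ε-transitions.
  b|a — 4 ε-transitions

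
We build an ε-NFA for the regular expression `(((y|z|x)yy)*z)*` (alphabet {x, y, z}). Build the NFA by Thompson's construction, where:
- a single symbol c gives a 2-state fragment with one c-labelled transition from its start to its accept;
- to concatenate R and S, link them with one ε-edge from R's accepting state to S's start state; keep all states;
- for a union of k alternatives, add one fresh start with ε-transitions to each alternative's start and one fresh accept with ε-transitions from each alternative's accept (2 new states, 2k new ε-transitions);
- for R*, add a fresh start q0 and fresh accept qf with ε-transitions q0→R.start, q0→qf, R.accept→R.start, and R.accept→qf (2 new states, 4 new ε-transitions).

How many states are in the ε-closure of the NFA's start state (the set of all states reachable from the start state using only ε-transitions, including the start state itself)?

Work bottom-up. For each fragment F, track |ε-closure(F.start)| and whether F's accept lies in that closure (i.e. whether F accepts ε). A single-symbol fragment has closure size 1 and does not accept ε.
  y|z|x — new start ε-reaches every alternative's start; none of them accept ε, so the new accept is not reached: |closure| = 1 + 1 + 1 + 1 = 4
  (y|z|x)yy — |closure| equals the left operand's closure size = 4 (its accept is not ε-reachable, so the closure stops there)
  ((y|z|x)yy)* — the star's fresh start ε-reaches both the body's start and the fresh accept: |closure| = 2 + 4 = 6
  ((y|z|x)yy)*z — the left operand accepts ε, so the closure extends into the next operand (via the concat ε-link); |closure| = 6 + 1 = 7
  (((y|z|x)yy)*z)* — the star's fresh start ε-reaches both the body's start and the fresh accept: |closure| = 2 + 7 = 9

9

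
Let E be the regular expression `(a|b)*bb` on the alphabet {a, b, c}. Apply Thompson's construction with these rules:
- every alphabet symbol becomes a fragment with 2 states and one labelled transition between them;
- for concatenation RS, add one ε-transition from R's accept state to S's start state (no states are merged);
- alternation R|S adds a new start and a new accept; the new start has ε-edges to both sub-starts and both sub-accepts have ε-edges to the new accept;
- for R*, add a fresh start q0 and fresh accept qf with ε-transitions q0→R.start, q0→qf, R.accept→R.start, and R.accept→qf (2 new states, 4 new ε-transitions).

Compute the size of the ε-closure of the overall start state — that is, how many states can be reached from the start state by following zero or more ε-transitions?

6

Work bottom-up. For each fragment F, track |ε-closure(F.start)| and whether F's accept lies in that closure (i.e. whether F accepts ε). A single-symbol fragment has closure size 1 and does not accept ε.
  a|b : C = 1 + 1 + 1 = 3 (the new accept is not ε-reachable since no branch accepts ε)
  (a|b)* : the star's fresh start ε-reaches both the body's start and the fresh accept: C = 2 + 3 = 5
  (a|b)*bb : the left operand accepts ε, so the closure extends into the next operand (via the concat ε-link); C = 5 + 1 = 6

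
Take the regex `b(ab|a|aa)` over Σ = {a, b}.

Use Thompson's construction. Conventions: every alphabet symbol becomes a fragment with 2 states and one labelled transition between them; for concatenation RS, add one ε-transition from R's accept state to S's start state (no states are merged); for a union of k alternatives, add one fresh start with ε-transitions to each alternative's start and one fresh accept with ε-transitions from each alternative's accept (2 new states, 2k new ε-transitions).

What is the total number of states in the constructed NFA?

14

By structural recursion:
Each of the 6 symbol leaves contributes a 2-state fragment.
  ab — 4 states
  aa — 4 states
  ab|a|aa — 12 states
  b(ab|a|aa) — 14 states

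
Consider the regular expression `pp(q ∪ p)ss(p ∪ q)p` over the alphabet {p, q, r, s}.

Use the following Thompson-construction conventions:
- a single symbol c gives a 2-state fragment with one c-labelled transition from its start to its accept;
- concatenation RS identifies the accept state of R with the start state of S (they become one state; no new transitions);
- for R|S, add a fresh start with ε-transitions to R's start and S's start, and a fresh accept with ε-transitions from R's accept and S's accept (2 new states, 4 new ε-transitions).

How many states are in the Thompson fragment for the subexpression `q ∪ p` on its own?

Fragment for `q ∪ p`:
Each of the 2 symbol leaves contributes a 2-state fragment.
  q ∪ p — 6 states

6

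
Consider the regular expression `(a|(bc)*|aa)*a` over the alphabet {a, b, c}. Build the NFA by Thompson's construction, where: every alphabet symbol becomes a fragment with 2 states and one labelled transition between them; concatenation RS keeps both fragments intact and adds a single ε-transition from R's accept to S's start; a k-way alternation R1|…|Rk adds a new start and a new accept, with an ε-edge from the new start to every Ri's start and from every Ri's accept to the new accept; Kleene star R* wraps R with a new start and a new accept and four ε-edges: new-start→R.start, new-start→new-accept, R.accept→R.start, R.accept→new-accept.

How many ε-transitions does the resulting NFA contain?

Building bottom-up:
Each of the 6 symbol leaves contributes 0 ε-transitions.
  bc : 1 ε-transition
  (bc)* : 5 ε-transitions
  aa : 1 ε-transition
  a|(bc)*|aa : 12 ε-transitions
  (a|(bc)*|aa)* : 16 ε-transitions
  (a|(bc)*|aa)*a : 17 ε-transitions

17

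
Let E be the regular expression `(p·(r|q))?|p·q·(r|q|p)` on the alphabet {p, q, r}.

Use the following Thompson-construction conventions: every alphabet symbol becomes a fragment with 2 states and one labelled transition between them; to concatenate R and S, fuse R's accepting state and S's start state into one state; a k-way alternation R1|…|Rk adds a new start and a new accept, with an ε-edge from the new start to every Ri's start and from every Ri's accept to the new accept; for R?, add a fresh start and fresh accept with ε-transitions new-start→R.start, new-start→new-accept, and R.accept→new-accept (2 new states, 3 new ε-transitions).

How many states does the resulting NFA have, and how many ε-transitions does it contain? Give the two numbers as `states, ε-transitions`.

21, 17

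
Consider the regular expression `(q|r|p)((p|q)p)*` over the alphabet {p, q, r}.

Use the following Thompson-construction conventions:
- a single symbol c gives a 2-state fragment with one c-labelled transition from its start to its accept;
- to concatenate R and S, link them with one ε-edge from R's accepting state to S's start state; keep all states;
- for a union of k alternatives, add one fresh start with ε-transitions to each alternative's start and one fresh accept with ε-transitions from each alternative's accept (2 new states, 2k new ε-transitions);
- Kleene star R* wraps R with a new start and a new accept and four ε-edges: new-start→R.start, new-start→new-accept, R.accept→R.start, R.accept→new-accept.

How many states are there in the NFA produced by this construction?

By structural recursion:
Each of the 6 symbol leaves contributes a 2-state fragment.
  q|r|p = 8 states
  p|q = 6 states
  (p|q)p = 8 states
  ((p|q)p)* = 10 states
  (q|r|p)((p|q)p)* = 18 states

18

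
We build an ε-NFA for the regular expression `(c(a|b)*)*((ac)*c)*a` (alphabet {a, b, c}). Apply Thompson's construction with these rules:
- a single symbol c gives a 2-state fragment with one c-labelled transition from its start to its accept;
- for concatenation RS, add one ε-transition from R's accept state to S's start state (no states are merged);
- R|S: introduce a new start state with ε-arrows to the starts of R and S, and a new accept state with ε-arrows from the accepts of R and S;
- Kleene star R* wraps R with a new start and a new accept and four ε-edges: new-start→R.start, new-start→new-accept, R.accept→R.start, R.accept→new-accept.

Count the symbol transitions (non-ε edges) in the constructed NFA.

7

Per subexpression:
Each of the 7 symbol leaves contributes exactly 1 symbol transition.
  a|b = 2 symbol transitions
  (a|b)* = 2 symbol transitions
  c(a|b)* = 3 symbol transitions
  (c(a|b)*)* = 3 symbol transitions
  ac = 2 symbol transitions
  (ac)* = 2 symbol transitions
  (ac)*c = 3 symbol transitions
  ((ac)*c)* = 3 symbol transitions
  (c(a|b)*)*((ac)*c)*a = 7 symbol transitions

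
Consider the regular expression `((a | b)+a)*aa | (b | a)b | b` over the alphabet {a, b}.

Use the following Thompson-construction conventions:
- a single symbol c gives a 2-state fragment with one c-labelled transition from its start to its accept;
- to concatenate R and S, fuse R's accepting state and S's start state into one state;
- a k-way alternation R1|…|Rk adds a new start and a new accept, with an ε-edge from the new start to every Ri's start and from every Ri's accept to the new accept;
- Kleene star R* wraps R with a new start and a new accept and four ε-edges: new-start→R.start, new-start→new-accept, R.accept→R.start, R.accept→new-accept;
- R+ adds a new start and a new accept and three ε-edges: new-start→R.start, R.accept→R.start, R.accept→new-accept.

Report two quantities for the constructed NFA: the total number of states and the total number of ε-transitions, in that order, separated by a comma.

Building bottom-up:
Each of the 9 symbol leaves contributes 2 states and 0 ε-transitions.
  a | b → 6 states, 4 ε-transitions
  (a | b)+ → 8 states, 7 ε-transitions
  (a | b)+a → 9 states, 7 ε-transitions
  ((a | b)+a)* → 11 states, 11 ε-transitions
  ((a | b)+a)*aa → 13 states, 11 ε-transitions
  b | a → 6 states, 4 ε-transitions
  (b | a)b → 7 states, 4 ε-transitions
  ((a | b)+a)*aa | (b | a)b | b → 24 states, 21 ε-transitions

24, 21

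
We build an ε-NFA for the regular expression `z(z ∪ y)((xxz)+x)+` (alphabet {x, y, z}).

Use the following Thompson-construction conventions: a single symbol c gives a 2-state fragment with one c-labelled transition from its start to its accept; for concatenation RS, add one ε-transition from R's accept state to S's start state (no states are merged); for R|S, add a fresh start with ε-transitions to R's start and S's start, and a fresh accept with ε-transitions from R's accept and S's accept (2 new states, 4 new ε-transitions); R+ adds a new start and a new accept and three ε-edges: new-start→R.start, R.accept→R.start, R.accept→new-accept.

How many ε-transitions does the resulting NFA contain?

Bottom-up over the parse tree:
Each of the 7 symbol leaves contributes 0 ε-transitions.
  z ∪ y → 4 ε-transitions
  xxz → 2 ε-transitions
  (xxz)+ → 5 ε-transitions
  (xxz)+x → 6 ε-transitions
  ((xxz)+x)+ → 9 ε-transitions
  z(z ∪ y)((xxz)+x)+ → 15 ε-transitions

15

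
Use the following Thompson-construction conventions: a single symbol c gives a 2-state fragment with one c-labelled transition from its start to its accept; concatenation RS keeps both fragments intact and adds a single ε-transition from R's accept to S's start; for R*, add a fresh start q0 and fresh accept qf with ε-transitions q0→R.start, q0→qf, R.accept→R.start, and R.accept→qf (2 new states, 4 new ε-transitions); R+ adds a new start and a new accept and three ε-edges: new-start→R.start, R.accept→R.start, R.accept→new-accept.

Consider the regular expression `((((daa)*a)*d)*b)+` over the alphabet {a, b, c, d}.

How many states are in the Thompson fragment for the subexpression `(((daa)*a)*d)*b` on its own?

18

Fragment for `(((daa)*a)*d)*b`:
Each of the 6 symbol leaves contributes a 2-state fragment.
  daa — 6 states
  (daa)* — 8 states
  (daa)*a — 10 states
  ((daa)*a)* — 12 states
  ((daa)*a)*d — 14 states
  (((daa)*a)*d)* — 16 states
  (((daa)*a)*d)*b — 18 states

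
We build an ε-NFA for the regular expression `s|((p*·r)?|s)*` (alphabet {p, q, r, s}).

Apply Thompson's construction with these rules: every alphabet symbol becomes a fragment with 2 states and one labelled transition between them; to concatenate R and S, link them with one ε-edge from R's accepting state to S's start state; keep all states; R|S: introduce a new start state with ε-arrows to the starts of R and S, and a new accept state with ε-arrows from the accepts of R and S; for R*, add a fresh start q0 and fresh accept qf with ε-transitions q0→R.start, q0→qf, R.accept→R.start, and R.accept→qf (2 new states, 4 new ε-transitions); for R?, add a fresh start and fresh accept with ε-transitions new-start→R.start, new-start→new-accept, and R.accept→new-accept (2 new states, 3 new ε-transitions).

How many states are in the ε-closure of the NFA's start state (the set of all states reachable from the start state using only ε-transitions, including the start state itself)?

Let C(F) = |ε-closure(F.start)| within fragment F, and note whether F accepts ε. Symbol fragments have C = 1 and do not accept ε. Then:
  p* → |closure| = 1 (new start) + 1 (body) + 1 (new accept) = 3
  p*·r → the left operand accepts ε, so the closure extends into the next operand (via the concat ε-link); |closure| = 3 + 1 = 4
  (p*·r)? → |closure| = 1 (new start) + 4 (body) + 1 (new accept, via ε) = 6
  (p*·r)?|s → new start ε-reaches every alternative's start; at least one alternative accepts ε, so the union's new accept is reached too: |closure| = 1 + 6 + 1 + 1 = 9
  ((p*·r)?|s)* → |closure| = 1 (new start) + 9 (body) + 1 (new accept) = 11
  s|((p*·r)?|s)* → new start ε-reaches every alternative's start; at least one alternative accepts ε, so the union's new accept is reached too: |closure| = 1 + 1 + 11 + 1 = 14

14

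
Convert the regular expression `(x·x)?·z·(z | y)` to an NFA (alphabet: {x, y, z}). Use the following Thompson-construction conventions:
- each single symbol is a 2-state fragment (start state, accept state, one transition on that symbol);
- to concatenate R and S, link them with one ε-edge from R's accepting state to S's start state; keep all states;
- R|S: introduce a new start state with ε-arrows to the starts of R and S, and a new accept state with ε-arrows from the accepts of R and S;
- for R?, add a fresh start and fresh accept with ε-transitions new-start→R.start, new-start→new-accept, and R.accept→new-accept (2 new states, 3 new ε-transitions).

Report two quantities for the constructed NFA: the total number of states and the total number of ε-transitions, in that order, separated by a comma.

14, 10

Per subexpression:
Each of the 5 symbol leaves contributes 2 states and 0 ε-transitions.
  x·x = 4 states, 1 ε-transition
  (x·x)? = 6 states, 4 ε-transitions
  z | y = 6 states, 4 ε-transitions
  (x·x)?·z·(z | y) = 14 states, 10 ε-transitions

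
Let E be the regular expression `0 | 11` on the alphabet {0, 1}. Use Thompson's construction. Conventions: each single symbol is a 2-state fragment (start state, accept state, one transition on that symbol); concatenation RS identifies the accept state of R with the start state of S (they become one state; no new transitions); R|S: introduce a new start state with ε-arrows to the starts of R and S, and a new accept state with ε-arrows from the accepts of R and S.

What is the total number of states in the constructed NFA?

Bottom-up over the parse tree:
Each of the 3 symbol leaves contributes a 2-state fragment.
  11 = 3 states
  0 | 11 = 7 states

7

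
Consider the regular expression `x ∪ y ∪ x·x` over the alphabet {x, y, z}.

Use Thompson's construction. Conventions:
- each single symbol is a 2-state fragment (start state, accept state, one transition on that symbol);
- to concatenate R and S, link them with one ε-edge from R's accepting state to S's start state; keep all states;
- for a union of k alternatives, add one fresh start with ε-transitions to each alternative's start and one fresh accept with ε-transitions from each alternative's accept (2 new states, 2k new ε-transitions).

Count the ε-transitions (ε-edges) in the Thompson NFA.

By structural recursion:
Each of the 4 symbol leaves contributes 0 ε-transitions.
  x·x = 1 ε-transition
  x ∪ y ∪ x·x = 7 ε-transitions

7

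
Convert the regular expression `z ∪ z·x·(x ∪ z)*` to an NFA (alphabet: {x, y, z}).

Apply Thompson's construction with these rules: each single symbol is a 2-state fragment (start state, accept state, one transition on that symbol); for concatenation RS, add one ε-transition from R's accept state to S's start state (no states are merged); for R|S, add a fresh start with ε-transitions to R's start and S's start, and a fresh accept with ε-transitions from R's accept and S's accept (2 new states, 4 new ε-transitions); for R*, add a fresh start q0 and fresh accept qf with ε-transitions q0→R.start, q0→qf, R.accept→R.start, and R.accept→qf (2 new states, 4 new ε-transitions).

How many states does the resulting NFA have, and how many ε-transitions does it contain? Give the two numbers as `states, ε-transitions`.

16, 14

Recursing over subexpressions:
Each of the 5 symbol leaves contributes 2 states and 0 ε-transitions.
  x ∪ z — 6 states, 4 ε-transitions
  (x ∪ z)* — 8 states, 8 ε-transitions
  z·x·(x ∪ z)* — 12 states, 10 ε-transitions
  z ∪ z·x·(x ∪ z)* — 16 states, 14 ε-transitions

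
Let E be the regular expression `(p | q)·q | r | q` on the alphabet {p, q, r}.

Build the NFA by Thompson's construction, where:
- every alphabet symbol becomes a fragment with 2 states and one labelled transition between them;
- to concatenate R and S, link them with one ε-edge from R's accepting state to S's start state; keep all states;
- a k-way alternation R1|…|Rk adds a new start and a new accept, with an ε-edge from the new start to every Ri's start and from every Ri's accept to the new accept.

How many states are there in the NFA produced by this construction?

Building bottom-up:
Each of the 5 symbol leaves contributes a 2-state fragment.
  p | q : 6 states
  (p | q)·q : 8 states
  (p | q)·q | r | q : 14 states

14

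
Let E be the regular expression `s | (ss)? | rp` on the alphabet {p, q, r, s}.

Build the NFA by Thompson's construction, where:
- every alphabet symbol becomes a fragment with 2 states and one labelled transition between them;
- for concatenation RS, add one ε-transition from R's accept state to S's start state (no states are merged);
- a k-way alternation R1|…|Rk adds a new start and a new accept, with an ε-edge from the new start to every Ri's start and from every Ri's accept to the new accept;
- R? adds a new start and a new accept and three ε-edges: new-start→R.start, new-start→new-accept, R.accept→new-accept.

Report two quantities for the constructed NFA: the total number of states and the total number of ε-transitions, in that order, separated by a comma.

Building bottom-up:
Each of the 5 symbol leaves contributes 2 states and 0 ε-transitions.
  ss = 4 states, 1 ε-transition
  (ss)? = 6 states, 4 ε-transitions
  rp = 4 states, 1 ε-transition
  s | (ss)? | rp = 14 states, 11 ε-transitions

14, 11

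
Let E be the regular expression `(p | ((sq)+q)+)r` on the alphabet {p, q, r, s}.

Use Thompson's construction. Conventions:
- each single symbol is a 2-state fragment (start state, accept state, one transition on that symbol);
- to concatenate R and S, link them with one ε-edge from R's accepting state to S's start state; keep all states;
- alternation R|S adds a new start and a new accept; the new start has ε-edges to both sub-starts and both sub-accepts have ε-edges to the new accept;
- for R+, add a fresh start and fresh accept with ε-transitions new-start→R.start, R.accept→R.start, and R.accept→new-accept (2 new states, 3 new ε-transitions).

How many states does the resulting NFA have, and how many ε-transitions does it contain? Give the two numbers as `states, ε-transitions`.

Per subexpression:
Each of the 5 symbol leaves contributes 2 states and 0 ε-transitions.
  sq : 4 states, 1 ε-transition
  (sq)+ : 6 states, 4 ε-transitions
  (sq)+q : 8 states, 5 ε-transitions
  ((sq)+q)+ : 10 states, 8 ε-transitions
  p | ((sq)+q)+ : 14 states, 12 ε-transitions
  (p | ((sq)+q)+)r : 16 states, 13 ε-transitions

16, 13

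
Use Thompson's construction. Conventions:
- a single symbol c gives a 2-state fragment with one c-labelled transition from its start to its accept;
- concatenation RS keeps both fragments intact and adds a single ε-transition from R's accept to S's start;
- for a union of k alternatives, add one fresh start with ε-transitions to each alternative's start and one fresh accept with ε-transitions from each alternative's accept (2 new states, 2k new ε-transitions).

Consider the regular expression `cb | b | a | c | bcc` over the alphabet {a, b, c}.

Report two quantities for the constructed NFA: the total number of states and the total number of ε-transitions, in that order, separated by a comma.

Building bottom-up:
Each of the 8 symbol leaves contributes 2 states and 0 ε-transitions.
  cb = 4 states, 1 ε-transition
  bcc = 6 states, 2 ε-transitions
  cb | b | a | c | bcc = 18 states, 13 ε-transitions

18, 13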